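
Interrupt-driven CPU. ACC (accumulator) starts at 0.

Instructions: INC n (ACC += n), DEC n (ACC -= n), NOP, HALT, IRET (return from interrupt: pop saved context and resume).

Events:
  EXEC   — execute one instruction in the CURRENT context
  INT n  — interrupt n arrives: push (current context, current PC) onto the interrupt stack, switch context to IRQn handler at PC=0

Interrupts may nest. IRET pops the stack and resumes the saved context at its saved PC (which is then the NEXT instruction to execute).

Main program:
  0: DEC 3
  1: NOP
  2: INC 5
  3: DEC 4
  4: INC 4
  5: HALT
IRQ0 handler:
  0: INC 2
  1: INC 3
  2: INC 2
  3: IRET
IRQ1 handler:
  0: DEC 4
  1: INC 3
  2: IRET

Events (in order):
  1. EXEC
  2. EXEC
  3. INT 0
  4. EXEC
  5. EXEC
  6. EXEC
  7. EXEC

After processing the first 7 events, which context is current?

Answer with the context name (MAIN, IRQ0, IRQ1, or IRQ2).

Event 1 (EXEC): [MAIN] PC=0: DEC 3 -> ACC=-3
Event 2 (EXEC): [MAIN] PC=1: NOP
Event 3 (INT 0): INT 0 arrives: push (MAIN, PC=2), enter IRQ0 at PC=0 (depth now 1)
Event 4 (EXEC): [IRQ0] PC=0: INC 2 -> ACC=-1
Event 5 (EXEC): [IRQ0] PC=1: INC 3 -> ACC=2
Event 6 (EXEC): [IRQ0] PC=2: INC 2 -> ACC=4
Event 7 (EXEC): [IRQ0] PC=3: IRET -> resume MAIN at PC=2 (depth now 0)

Answer: MAIN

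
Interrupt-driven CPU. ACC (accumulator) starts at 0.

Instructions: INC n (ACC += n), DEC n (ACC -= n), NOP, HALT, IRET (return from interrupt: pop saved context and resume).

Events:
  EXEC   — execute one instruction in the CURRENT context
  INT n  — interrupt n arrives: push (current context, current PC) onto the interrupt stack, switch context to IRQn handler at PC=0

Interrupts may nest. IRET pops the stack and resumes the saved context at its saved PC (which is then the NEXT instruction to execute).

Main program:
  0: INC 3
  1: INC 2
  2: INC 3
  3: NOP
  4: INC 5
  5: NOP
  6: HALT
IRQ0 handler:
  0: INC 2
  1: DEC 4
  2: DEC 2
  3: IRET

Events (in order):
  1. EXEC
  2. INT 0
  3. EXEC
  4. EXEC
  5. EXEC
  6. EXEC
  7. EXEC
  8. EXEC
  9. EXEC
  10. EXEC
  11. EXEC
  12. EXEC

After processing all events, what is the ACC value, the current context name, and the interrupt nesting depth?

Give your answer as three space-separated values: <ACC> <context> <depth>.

Answer: 9 MAIN 0

Derivation:
Event 1 (EXEC): [MAIN] PC=0: INC 3 -> ACC=3
Event 2 (INT 0): INT 0 arrives: push (MAIN, PC=1), enter IRQ0 at PC=0 (depth now 1)
Event 3 (EXEC): [IRQ0] PC=0: INC 2 -> ACC=5
Event 4 (EXEC): [IRQ0] PC=1: DEC 4 -> ACC=1
Event 5 (EXEC): [IRQ0] PC=2: DEC 2 -> ACC=-1
Event 6 (EXEC): [IRQ0] PC=3: IRET -> resume MAIN at PC=1 (depth now 0)
Event 7 (EXEC): [MAIN] PC=1: INC 2 -> ACC=1
Event 8 (EXEC): [MAIN] PC=2: INC 3 -> ACC=4
Event 9 (EXEC): [MAIN] PC=3: NOP
Event 10 (EXEC): [MAIN] PC=4: INC 5 -> ACC=9
Event 11 (EXEC): [MAIN] PC=5: NOP
Event 12 (EXEC): [MAIN] PC=6: HALT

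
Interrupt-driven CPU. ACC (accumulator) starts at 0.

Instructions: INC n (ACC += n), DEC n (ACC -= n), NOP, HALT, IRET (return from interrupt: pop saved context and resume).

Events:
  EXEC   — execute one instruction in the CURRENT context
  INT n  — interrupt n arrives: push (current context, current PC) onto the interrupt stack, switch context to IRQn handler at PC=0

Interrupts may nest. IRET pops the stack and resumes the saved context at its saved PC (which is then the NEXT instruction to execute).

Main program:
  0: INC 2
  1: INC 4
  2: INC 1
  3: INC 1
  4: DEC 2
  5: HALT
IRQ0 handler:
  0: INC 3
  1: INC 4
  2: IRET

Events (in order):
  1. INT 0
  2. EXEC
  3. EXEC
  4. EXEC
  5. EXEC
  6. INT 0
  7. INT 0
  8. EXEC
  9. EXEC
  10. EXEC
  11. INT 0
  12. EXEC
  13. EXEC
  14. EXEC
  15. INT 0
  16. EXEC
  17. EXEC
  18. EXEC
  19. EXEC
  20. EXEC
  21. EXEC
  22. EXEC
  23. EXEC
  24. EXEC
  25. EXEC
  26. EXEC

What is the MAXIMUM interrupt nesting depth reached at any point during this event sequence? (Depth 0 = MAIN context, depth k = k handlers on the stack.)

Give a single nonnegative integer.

Event 1 (INT 0): INT 0 arrives: push (MAIN, PC=0), enter IRQ0 at PC=0 (depth now 1) [depth=1]
Event 2 (EXEC): [IRQ0] PC=0: INC 3 -> ACC=3 [depth=1]
Event 3 (EXEC): [IRQ0] PC=1: INC 4 -> ACC=7 [depth=1]
Event 4 (EXEC): [IRQ0] PC=2: IRET -> resume MAIN at PC=0 (depth now 0) [depth=0]
Event 5 (EXEC): [MAIN] PC=0: INC 2 -> ACC=9 [depth=0]
Event 6 (INT 0): INT 0 arrives: push (MAIN, PC=1), enter IRQ0 at PC=0 (depth now 1) [depth=1]
Event 7 (INT 0): INT 0 arrives: push (IRQ0, PC=0), enter IRQ0 at PC=0 (depth now 2) [depth=2]
Event 8 (EXEC): [IRQ0] PC=0: INC 3 -> ACC=12 [depth=2]
Event 9 (EXEC): [IRQ0] PC=1: INC 4 -> ACC=16 [depth=2]
Event 10 (EXEC): [IRQ0] PC=2: IRET -> resume IRQ0 at PC=0 (depth now 1) [depth=1]
Event 11 (INT 0): INT 0 arrives: push (IRQ0, PC=0), enter IRQ0 at PC=0 (depth now 2) [depth=2]
Event 12 (EXEC): [IRQ0] PC=0: INC 3 -> ACC=19 [depth=2]
Event 13 (EXEC): [IRQ0] PC=1: INC 4 -> ACC=23 [depth=2]
Event 14 (EXEC): [IRQ0] PC=2: IRET -> resume IRQ0 at PC=0 (depth now 1) [depth=1]
Event 15 (INT 0): INT 0 arrives: push (IRQ0, PC=0), enter IRQ0 at PC=0 (depth now 2) [depth=2]
Event 16 (EXEC): [IRQ0] PC=0: INC 3 -> ACC=26 [depth=2]
Event 17 (EXEC): [IRQ0] PC=1: INC 4 -> ACC=30 [depth=2]
Event 18 (EXEC): [IRQ0] PC=2: IRET -> resume IRQ0 at PC=0 (depth now 1) [depth=1]
Event 19 (EXEC): [IRQ0] PC=0: INC 3 -> ACC=33 [depth=1]
Event 20 (EXEC): [IRQ0] PC=1: INC 4 -> ACC=37 [depth=1]
Event 21 (EXEC): [IRQ0] PC=2: IRET -> resume MAIN at PC=1 (depth now 0) [depth=0]
Event 22 (EXEC): [MAIN] PC=1: INC 4 -> ACC=41 [depth=0]
Event 23 (EXEC): [MAIN] PC=2: INC 1 -> ACC=42 [depth=0]
Event 24 (EXEC): [MAIN] PC=3: INC 1 -> ACC=43 [depth=0]
Event 25 (EXEC): [MAIN] PC=4: DEC 2 -> ACC=41 [depth=0]
Event 26 (EXEC): [MAIN] PC=5: HALT [depth=0]
Max depth observed: 2

Answer: 2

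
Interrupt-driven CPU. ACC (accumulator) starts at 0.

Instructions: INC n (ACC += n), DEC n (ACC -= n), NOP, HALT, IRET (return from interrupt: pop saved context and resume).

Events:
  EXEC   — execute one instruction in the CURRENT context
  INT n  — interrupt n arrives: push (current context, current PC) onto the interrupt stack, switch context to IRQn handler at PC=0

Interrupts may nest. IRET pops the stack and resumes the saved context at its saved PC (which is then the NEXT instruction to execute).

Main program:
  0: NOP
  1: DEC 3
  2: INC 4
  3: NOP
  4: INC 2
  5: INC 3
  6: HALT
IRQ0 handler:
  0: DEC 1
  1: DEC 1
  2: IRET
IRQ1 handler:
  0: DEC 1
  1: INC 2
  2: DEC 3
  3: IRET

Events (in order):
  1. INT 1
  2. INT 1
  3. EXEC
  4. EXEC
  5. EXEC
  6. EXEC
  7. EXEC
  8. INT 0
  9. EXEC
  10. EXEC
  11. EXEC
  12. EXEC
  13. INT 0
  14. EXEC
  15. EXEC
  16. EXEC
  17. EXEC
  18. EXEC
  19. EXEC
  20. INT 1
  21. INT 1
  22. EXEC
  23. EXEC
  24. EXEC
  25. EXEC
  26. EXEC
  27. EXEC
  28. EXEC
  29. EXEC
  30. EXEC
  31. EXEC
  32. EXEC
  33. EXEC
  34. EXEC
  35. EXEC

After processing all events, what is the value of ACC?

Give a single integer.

Event 1 (INT 1): INT 1 arrives: push (MAIN, PC=0), enter IRQ1 at PC=0 (depth now 1)
Event 2 (INT 1): INT 1 arrives: push (IRQ1, PC=0), enter IRQ1 at PC=0 (depth now 2)
Event 3 (EXEC): [IRQ1] PC=0: DEC 1 -> ACC=-1
Event 4 (EXEC): [IRQ1] PC=1: INC 2 -> ACC=1
Event 5 (EXEC): [IRQ1] PC=2: DEC 3 -> ACC=-2
Event 6 (EXEC): [IRQ1] PC=3: IRET -> resume IRQ1 at PC=0 (depth now 1)
Event 7 (EXEC): [IRQ1] PC=0: DEC 1 -> ACC=-3
Event 8 (INT 0): INT 0 arrives: push (IRQ1, PC=1), enter IRQ0 at PC=0 (depth now 2)
Event 9 (EXEC): [IRQ0] PC=0: DEC 1 -> ACC=-4
Event 10 (EXEC): [IRQ0] PC=1: DEC 1 -> ACC=-5
Event 11 (EXEC): [IRQ0] PC=2: IRET -> resume IRQ1 at PC=1 (depth now 1)
Event 12 (EXEC): [IRQ1] PC=1: INC 2 -> ACC=-3
Event 13 (INT 0): INT 0 arrives: push (IRQ1, PC=2), enter IRQ0 at PC=0 (depth now 2)
Event 14 (EXEC): [IRQ0] PC=0: DEC 1 -> ACC=-4
Event 15 (EXEC): [IRQ0] PC=1: DEC 1 -> ACC=-5
Event 16 (EXEC): [IRQ0] PC=2: IRET -> resume IRQ1 at PC=2 (depth now 1)
Event 17 (EXEC): [IRQ1] PC=2: DEC 3 -> ACC=-8
Event 18 (EXEC): [IRQ1] PC=3: IRET -> resume MAIN at PC=0 (depth now 0)
Event 19 (EXEC): [MAIN] PC=0: NOP
Event 20 (INT 1): INT 1 arrives: push (MAIN, PC=1), enter IRQ1 at PC=0 (depth now 1)
Event 21 (INT 1): INT 1 arrives: push (IRQ1, PC=0), enter IRQ1 at PC=0 (depth now 2)
Event 22 (EXEC): [IRQ1] PC=0: DEC 1 -> ACC=-9
Event 23 (EXEC): [IRQ1] PC=1: INC 2 -> ACC=-7
Event 24 (EXEC): [IRQ1] PC=2: DEC 3 -> ACC=-10
Event 25 (EXEC): [IRQ1] PC=3: IRET -> resume IRQ1 at PC=0 (depth now 1)
Event 26 (EXEC): [IRQ1] PC=0: DEC 1 -> ACC=-11
Event 27 (EXEC): [IRQ1] PC=1: INC 2 -> ACC=-9
Event 28 (EXEC): [IRQ1] PC=2: DEC 3 -> ACC=-12
Event 29 (EXEC): [IRQ1] PC=3: IRET -> resume MAIN at PC=1 (depth now 0)
Event 30 (EXEC): [MAIN] PC=1: DEC 3 -> ACC=-15
Event 31 (EXEC): [MAIN] PC=2: INC 4 -> ACC=-11
Event 32 (EXEC): [MAIN] PC=3: NOP
Event 33 (EXEC): [MAIN] PC=4: INC 2 -> ACC=-9
Event 34 (EXEC): [MAIN] PC=5: INC 3 -> ACC=-6
Event 35 (EXEC): [MAIN] PC=6: HALT

Answer: -6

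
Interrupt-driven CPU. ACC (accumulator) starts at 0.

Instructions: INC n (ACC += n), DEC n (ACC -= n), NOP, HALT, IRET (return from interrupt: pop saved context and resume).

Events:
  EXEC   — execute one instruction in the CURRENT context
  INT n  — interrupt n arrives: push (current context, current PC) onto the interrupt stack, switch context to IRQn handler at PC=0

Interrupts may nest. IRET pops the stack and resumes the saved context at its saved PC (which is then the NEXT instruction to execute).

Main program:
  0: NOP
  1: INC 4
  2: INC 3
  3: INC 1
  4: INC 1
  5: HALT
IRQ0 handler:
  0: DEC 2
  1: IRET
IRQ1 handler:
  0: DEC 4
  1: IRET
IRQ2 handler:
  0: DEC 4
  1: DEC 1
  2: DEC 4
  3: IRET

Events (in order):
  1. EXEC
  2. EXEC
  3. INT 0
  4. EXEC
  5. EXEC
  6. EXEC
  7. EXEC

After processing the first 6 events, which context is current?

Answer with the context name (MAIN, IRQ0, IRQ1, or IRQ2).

Answer: MAIN

Derivation:
Event 1 (EXEC): [MAIN] PC=0: NOP
Event 2 (EXEC): [MAIN] PC=1: INC 4 -> ACC=4
Event 3 (INT 0): INT 0 arrives: push (MAIN, PC=2), enter IRQ0 at PC=0 (depth now 1)
Event 4 (EXEC): [IRQ0] PC=0: DEC 2 -> ACC=2
Event 5 (EXEC): [IRQ0] PC=1: IRET -> resume MAIN at PC=2 (depth now 0)
Event 6 (EXEC): [MAIN] PC=2: INC 3 -> ACC=5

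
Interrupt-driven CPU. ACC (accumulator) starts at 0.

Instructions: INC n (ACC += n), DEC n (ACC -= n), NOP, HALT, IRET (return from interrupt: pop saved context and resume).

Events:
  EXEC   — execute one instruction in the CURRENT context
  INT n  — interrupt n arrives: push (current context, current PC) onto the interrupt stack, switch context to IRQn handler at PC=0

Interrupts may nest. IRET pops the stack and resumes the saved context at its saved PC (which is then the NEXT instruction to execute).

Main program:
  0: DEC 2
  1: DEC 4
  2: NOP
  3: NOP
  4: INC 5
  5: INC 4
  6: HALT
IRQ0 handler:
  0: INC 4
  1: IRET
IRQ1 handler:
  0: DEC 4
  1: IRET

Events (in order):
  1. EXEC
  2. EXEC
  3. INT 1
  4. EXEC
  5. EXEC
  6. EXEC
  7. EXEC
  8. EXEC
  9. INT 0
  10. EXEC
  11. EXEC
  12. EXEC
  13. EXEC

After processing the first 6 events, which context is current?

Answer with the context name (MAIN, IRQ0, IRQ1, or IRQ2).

Answer: MAIN

Derivation:
Event 1 (EXEC): [MAIN] PC=0: DEC 2 -> ACC=-2
Event 2 (EXEC): [MAIN] PC=1: DEC 4 -> ACC=-6
Event 3 (INT 1): INT 1 arrives: push (MAIN, PC=2), enter IRQ1 at PC=0 (depth now 1)
Event 4 (EXEC): [IRQ1] PC=0: DEC 4 -> ACC=-10
Event 5 (EXEC): [IRQ1] PC=1: IRET -> resume MAIN at PC=2 (depth now 0)
Event 6 (EXEC): [MAIN] PC=2: NOP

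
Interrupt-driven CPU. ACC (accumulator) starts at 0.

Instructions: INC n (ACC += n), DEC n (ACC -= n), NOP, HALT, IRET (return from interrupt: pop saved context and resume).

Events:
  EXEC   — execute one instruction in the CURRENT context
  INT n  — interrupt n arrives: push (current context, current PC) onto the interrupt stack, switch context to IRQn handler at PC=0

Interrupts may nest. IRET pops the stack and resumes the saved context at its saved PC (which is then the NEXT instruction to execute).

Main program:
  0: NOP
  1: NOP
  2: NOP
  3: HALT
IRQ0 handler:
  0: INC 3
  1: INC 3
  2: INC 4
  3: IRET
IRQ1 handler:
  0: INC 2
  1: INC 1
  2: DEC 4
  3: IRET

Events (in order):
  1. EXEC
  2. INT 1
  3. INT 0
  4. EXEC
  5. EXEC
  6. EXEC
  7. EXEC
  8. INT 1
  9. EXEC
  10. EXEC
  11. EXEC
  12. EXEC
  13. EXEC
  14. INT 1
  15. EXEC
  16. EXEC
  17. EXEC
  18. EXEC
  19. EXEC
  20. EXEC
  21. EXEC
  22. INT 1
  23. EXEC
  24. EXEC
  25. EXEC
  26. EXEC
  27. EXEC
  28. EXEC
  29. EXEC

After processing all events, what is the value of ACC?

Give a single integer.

Answer: 6

Derivation:
Event 1 (EXEC): [MAIN] PC=0: NOP
Event 2 (INT 1): INT 1 arrives: push (MAIN, PC=1), enter IRQ1 at PC=0 (depth now 1)
Event 3 (INT 0): INT 0 arrives: push (IRQ1, PC=0), enter IRQ0 at PC=0 (depth now 2)
Event 4 (EXEC): [IRQ0] PC=0: INC 3 -> ACC=3
Event 5 (EXEC): [IRQ0] PC=1: INC 3 -> ACC=6
Event 6 (EXEC): [IRQ0] PC=2: INC 4 -> ACC=10
Event 7 (EXEC): [IRQ0] PC=3: IRET -> resume IRQ1 at PC=0 (depth now 1)
Event 8 (INT 1): INT 1 arrives: push (IRQ1, PC=0), enter IRQ1 at PC=0 (depth now 2)
Event 9 (EXEC): [IRQ1] PC=0: INC 2 -> ACC=12
Event 10 (EXEC): [IRQ1] PC=1: INC 1 -> ACC=13
Event 11 (EXEC): [IRQ1] PC=2: DEC 4 -> ACC=9
Event 12 (EXEC): [IRQ1] PC=3: IRET -> resume IRQ1 at PC=0 (depth now 1)
Event 13 (EXEC): [IRQ1] PC=0: INC 2 -> ACC=11
Event 14 (INT 1): INT 1 arrives: push (IRQ1, PC=1), enter IRQ1 at PC=0 (depth now 2)
Event 15 (EXEC): [IRQ1] PC=0: INC 2 -> ACC=13
Event 16 (EXEC): [IRQ1] PC=1: INC 1 -> ACC=14
Event 17 (EXEC): [IRQ1] PC=2: DEC 4 -> ACC=10
Event 18 (EXEC): [IRQ1] PC=3: IRET -> resume IRQ1 at PC=1 (depth now 1)
Event 19 (EXEC): [IRQ1] PC=1: INC 1 -> ACC=11
Event 20 (EXEC): [IRQ1] PC=2: DEC 4 -> ACC=7
Event 21 (EXEC): [IRQ1] PC=3: IRET -> resume MAIN at PC=1 (depth now 0)
Event 22 (INT 1): INT 1 arrives: push (MAIN, PC=1), enter IRQ1 at PC=0 (depth now 1)
Event 23 (EXEC): [IRQ1] PC=0: INC 2 -> ACC=9
Event 24 (EXEC): [IRQ1] PC=1: INC 1 -> ACC=10
Event 25 (EXEC): [IRQ1] PC=2: DEC 4 -> ACC=6
Event 26 (EXEC): [IRQ1] PC=3: IRET -> resume MAIN at PC=1 (depth now 0)
Event 27 (EXEC): [MAIN] PC=1: NOP
Event 28 (EXEC): [MAIN] PC=2: NOP
Event 29 (EXEC): [MAIN] PC=3: HALT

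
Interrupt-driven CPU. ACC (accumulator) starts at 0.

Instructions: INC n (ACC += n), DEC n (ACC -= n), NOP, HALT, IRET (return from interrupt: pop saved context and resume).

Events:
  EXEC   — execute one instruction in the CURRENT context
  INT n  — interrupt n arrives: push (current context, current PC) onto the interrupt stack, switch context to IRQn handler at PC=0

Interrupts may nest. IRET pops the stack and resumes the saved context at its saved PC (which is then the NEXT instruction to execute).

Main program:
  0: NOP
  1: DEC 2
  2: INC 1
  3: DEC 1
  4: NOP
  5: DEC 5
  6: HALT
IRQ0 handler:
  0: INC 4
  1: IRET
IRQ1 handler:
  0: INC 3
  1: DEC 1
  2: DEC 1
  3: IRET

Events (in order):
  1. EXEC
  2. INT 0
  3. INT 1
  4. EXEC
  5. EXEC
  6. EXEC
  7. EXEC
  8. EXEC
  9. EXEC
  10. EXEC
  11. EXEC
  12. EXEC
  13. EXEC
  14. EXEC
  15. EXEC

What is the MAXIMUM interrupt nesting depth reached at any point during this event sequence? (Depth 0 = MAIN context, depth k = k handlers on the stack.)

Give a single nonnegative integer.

Answer: 2

Derivation:
Event 1 (EXEC): [MAIN] PC=0: NOP [depth=0]
Event 2 (INT 0): INT 0 arrives: push (MAIN, PC=1), enter IRQ0 at PC=0 (depth now 1) [depth=1]
Event 3 (INT 1): INT 1 arrives: push (IRQ0, PC=0), enter IRQ1 at PC=0 (depth now 2) [depth=2]
Event 4 (EXEC): [IRQ1] PC=0: INC 3 -> ACC=3 [depth=2]
Event 5 (EXEC): [IRQ1] PC=1: DEC 1 -> ACC=2 [depth=2]
Event 6 (EXEC): [IRQ1] PC=2: DEC 1 -> ACC=1 [depth=2]
Event 7 (EXEC): [IRQ1] PC=3: IRET -> resume IRQ0 at PC=0 (depth now 1) [depth=1]
Event 8 (EXEC): [IRQ0] PC=0: INC 4 -> ACC=5 [depth=1]
Event 9 (EXEC): [IRQ0] PC=1: IRET -> resume MAIN at PC=1 (depth now 0) [depth=0]
Event 10 (EXEC): [MAIN] PC=1: DEC 2 -> ACC=3 [depth=0]
Event 11 (EXEC): [MAIN] PC=2: INC 1 -> ACC=4 [depth=0]
Event 12 (EXEC): [MAIN] PC=3: DEC 1 -> ACC=3 [depth=0]
Event 13 (EXEC): [MAIN] PC=4: NOP [depth=0]
Event 14 (EXEC): [MAIN] PC=5: DEC 5 -> ACC=-2 [depth=0]
Event 15 (EXEC): [MAIN] PC=6: HALT [depth=0]
Max depth observed: 2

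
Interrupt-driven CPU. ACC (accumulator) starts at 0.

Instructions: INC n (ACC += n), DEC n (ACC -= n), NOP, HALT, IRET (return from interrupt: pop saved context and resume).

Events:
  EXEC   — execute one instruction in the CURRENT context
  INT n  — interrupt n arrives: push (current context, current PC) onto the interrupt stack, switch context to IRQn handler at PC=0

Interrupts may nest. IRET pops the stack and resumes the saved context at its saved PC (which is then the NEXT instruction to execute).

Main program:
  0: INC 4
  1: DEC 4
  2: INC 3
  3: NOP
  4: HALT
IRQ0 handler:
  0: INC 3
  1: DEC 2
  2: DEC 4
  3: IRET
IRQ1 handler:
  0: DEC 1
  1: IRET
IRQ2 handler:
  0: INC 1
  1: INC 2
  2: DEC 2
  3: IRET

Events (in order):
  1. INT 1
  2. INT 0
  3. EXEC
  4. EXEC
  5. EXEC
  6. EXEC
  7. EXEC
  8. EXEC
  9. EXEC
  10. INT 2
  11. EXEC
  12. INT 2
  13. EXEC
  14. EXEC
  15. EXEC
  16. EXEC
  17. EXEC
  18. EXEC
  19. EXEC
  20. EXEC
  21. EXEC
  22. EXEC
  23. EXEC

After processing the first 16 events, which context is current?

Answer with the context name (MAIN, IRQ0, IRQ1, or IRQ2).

Event 1 (INT 1): INT 1 arrives: push (MAIN, PC=0), enter IRQ1 at PC=0 (depth now 1)
Event 2 (INT 0): INT 0 arrives: push (IRQ1, PC=0), enter IRQ0 at PC=0 (depth now 2)
Event 3 (EXEC): [IRQ0] PC=0: INC 3 -> ACC=3
Event 4 (EXEC): [IRQ0] PC=1: DEC 2 -> ACC=1
Event 5 (EXEC): [IRQ0] PC=2: DEC 4 -> ACC=-3
Event 6 (EXEC): [IRQ0] PC=3: IRET -> resume IRQ1 at PC=0 (depth now 1)
Event 7 (EXEC): [IRQ1] PC=0: DEC 1 -> ACC=-4
Event 8 (EXEC): [IRQ1] PC=1: IRET -> resume MAIN at PC=0 (depth now 0)
Event 9 (EXEC): [MAIN] PC=0: INC 4 -> ACC=0
Event 10 (INT 2): INT 2 arrives: push (MAIN, PC=1), enter IRQ2 at PC=0 (depth now 1)
Event 11 (EXEC): [IRQ2] PC=0: INC 1 -> ACC=1
Event 12 (INT 2): INT 2 arrives: push (IRQ2, PC=1), enter IRQ2 at PC=0 (depth now 2)
Event 13 (EXEC): [IRQ2] PC=0: INC 1 -> ACC=2
Event 14 (EXEC): [IRQ2] PC=1: INC 2 -> ACC=4
Event 15 (EXEC): [IRQ2] PC=2: DEC 2 -> ACC=2
Event 16 (EXEC): [IRQ2] PC=3: IRET -> resume IRQ2 at PC=1 (depth now 1)

Answer: IRQ2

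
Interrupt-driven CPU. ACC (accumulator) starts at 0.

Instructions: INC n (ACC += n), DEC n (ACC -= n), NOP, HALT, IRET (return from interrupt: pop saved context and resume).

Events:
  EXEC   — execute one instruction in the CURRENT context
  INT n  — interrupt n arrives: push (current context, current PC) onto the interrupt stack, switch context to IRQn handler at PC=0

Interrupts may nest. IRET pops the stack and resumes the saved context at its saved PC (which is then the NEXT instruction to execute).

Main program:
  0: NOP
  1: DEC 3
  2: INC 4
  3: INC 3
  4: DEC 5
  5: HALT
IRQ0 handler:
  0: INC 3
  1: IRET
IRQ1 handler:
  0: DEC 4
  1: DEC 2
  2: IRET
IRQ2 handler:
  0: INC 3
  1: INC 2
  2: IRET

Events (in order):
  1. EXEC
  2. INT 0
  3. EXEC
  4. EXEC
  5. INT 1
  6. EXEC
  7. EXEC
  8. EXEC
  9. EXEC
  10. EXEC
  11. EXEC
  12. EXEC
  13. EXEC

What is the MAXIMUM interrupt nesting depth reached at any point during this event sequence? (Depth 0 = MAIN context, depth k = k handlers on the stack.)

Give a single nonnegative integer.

Answer: 1

Derivation:
Event 1 (EXEC): [MAIN] PC=0: NOP [depth=0]
Event 2 (INT 0): INT 0 arrives: push (MAIN, PC=1), enter IRQ0 at PC=0 (depth now 1) [depth=1]
Event 3 (EXEC): [IRQ0] PC=0: INC 3 -> ACC=3 [depth=1]
Event 4 (EXEC): [IRQ0] PC=1: IRET -> resume MAIN at PC=1 (depth now 0) [depth=0]
Event 5 (INT 1): INT 1 arrives: push (MAIN, PC=1), enter IRQ1 at PC=0 (depth now 1) [depth=1]
Event 6 (EXEC): [IRQ1] PC=0: DEC 4 -> ACC=-1 [depth=1]
Event 7 (EXEC): [IRQ1] PC=1: DEC 2 -> ACC=-3 [depth=1]
Event 8 (EXEC): [IRQ1] PC=2: IRET -> resume MAIN at PC=1 (depth now 0) [depth=0]
Event 9 (EXEC): [MAIN] PC=1: DEC 3 -> ACC=-6 [depth=0]
Event 10 (EXEC): [MAIN] PC=2: INC 4 -> ACC=-2 [depth=0]
Event 11 (EXEC): [MAIN] PC=3: INC 3 -> ACC=1 [depth=0]
Event 12 (EXEC): [MAIN] PC=4: DEC 5 -> ACC=-4 [depth=0]
Event 13 (EXEC): [MAIN] PC=5: HALT [depth=0]
Max depth observed: 1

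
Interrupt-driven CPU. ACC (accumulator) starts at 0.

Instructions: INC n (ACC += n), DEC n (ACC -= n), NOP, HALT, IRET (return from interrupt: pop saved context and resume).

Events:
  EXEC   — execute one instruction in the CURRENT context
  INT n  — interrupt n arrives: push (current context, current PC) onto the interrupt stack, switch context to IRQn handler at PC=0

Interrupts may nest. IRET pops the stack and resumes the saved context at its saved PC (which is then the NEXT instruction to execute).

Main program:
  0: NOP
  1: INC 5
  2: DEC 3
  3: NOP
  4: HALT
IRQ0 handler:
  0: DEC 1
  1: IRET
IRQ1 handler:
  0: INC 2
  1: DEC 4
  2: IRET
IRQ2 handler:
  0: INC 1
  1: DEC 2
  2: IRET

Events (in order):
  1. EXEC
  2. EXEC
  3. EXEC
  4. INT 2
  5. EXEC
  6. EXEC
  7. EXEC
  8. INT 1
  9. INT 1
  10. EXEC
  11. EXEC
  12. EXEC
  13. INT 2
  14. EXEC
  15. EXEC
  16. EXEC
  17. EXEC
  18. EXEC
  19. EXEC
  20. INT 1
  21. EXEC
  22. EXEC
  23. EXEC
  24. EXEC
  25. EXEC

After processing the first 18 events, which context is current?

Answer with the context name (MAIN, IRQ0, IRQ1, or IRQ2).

Event 1 (EXEC): [MAIN] PC=0: NOP
Event 2 (EXEC): [MAIN] PC=1: INC 5 -> ACC=5
Event 3 (EXEC): [MAIN] PC=2: DEC 3 -> ACC=2
Event 4 (INT 2): INT 2 arrives: push (MAIN, PC=3), enter IRQ2 at PC=0 (depth now 1)
Event 5 (EXEC): [IRQ2] PC=0: INC 1 -> ACC=3
Event 6 (EXEC): [IRQ2] PC=1: DEC 2 -> ACC=1
Event 7 (EXEC): [IRQ2] PC=2: IRET -> resume MAIN at PC=3 (depth now 0)
Event 8 (INT 1): INT 1 arrives: push (MAIN, PC=3), enter IRQ1 at PC=0 (depth now 1)
Event 9 (INT 1): INT 1 arrives: push (IRQ1, PC=0), enter IRQ1 at PC=0 (depth now 2)
Event 10 (EXEC): [IRQ1] PC=0: INC 2 -> ACC=3
Event 11 (EXEC): [IRQ1] PC=1: DEC 4 -> ACC=-1
Event 12 (EXEC): [IRQ1] PC=2: IRET -> resume IRQ1 at PC=0 (depth now 1)
Event 13 (INT 2): INT 2 arrives: push (IRQ1, PC=0), enter IRQ2 at PC=0 (depth now 2)
Event 14 (EXEC): [IRQ2] PC=0: INC 1 -> ACC=0
Event 15 (EXEC): [IRQ2] PC=1: DEC 2 -> ACC=-2
Event 16 (EXEC): [IRQ2] PC=2: IRET -> resume IRQ1 at PC=0 (depth now 1)
Event 17 (EXEC): [IRQ1] PC=0: INC 2 -> ACC=0
Event 18 (EXEC): [IRQ1] PC=1: DEC 4 -> ACC=-4

Answer: IRQ1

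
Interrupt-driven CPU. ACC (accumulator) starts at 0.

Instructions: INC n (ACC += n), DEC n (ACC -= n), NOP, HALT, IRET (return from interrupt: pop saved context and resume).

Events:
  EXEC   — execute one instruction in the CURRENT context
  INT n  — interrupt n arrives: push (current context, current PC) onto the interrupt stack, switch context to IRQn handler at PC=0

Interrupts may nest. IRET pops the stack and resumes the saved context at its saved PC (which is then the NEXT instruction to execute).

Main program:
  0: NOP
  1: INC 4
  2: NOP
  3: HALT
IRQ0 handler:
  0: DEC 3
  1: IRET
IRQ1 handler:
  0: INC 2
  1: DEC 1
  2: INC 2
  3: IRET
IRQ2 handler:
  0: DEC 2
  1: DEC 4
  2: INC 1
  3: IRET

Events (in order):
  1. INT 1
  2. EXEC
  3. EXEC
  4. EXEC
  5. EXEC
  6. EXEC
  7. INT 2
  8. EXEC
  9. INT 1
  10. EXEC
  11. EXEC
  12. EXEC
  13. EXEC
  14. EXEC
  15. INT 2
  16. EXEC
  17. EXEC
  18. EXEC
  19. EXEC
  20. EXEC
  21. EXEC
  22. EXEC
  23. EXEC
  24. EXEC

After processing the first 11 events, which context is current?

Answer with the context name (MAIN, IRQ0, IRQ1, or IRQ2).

Event 1 (INT 1): INT 1 arrives: push (MAIN, PC=0), enter IRQ1 at PC=0 (depth now 1)
Event 2 (EXEC): [IRQ1] PC=0: INC 2 -> ACC=2
Event 3 (EXEC): [IRQ1] PC=1: DEC 1 -> ACC=1
Event 4 (EXEC): [IRQ1] PC=2: INC 2 -> ACC=3
Event 5 (EXEC): [IRQ1] PC=3: IRET -> resume MAIN at PC=0 (depth now 0)
Event 6 (EXEC): [MAIN] PC=0: NOP
Event 7 (INT 2): INT 2 arrives: push (MAIN, PC=1), enter IRQ2 at PC=0 (depth now 1)
Event 8 (EXEC): [IRQ2] PC=0: DEC 2 -> ACC=1
Event 9 (INT 1): INT 1 arrives: push (IRQ2, PC=1), enter IRQ1 at PC=0 (depth now 2)
Event 10 (EXEC): [IRQ1] PC=0: INC 2 -> ACC=3
Event 11 (EXEC): [IRQ1] PC=1: DEC 1 -> ACC=2

Answer: IRQ1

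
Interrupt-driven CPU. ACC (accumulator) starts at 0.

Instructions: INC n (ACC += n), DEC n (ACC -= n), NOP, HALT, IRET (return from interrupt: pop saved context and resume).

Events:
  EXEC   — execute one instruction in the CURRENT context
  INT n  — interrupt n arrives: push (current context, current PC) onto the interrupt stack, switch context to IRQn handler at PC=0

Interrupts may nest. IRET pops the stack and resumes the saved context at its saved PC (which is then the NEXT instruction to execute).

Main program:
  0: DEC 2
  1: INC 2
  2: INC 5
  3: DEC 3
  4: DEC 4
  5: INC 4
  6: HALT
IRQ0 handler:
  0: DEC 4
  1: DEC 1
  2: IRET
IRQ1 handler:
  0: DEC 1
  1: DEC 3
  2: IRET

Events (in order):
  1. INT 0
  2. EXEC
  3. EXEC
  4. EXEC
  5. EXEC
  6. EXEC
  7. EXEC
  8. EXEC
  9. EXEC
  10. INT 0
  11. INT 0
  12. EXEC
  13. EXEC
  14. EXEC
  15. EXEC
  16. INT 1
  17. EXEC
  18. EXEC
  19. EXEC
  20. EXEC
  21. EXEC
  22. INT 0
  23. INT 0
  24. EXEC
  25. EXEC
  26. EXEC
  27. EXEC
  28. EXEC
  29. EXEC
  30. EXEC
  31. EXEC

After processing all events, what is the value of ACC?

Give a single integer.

Answer: -27

Derivation:
Event 1 (INT 0): INT 0 arrives: push (MAIN, PC=0), enter IRQ0 at PC=0 (depth now 1)
Event 2 (EXEC): [IRQ0] PC=0: DEC 4 -> ACC=-4
Event 3 (EXEC): [IRQ0] PC=1: DEC 1 -> ACC=-5
Event 4 (EXEC): [IRQ0] PC=2: IRET -> resume MAIN at PC=0 (depth now 0)
Event 5 (EXEC): [MAIN] PC=0: DEC 2 -> ACC=-7
Event 6 (EXEC): [MAIN] PC=1: INC 2 -> ACC=-5
Event 7 (EXEC): [MAIN] PC=2: INC 5 -> ACC=0
Event 8 (EXEC): [MAIN] PC=3: DEC 3 -> ACC=-3
Event 9 (EXEC): [MAIN] PC=4: DEC 4 -> ACC=-7
Event 10 (INT 0): INT 0 arrives: push (MAIN, PC=5), enter IRQ0 at PC=0 (depth now 1)
Event 11 (INT 0): INT 0 arrives: push (IRQ0, PC=0), enter IRQ0 at PC=0 (depth now 2)
Event 12 (EXEC): [IRQ0] PC=0: DEC 4 -> ACC=-11
Event 13 (EXEC): [IRQ0] PC=1: DEC 1 -> ACC=-12
Event 14 (EXEC): [IRQ0] PC=2: IRET -> resume IRQ0 at PC=0 (depth now 1)
Event 15 (EXEC): [IRQ0] PC=0: DEC 4 -> ACC=-16
Event 16 (INT 1): INT 1 arrives: push (IRQ0, PC=1), enter IRQ1 at PC=0 (depth now 2)
Event 17 (EXEC): [IRQ1] PC=0: DEC 1 -> ACC=-17
Event 18 (EXEC): [IRQ1] PC=1: DEC 3 -> ACC=-20
Event 19 (EXEC): [IRQ1] PC=2: IRET -> resume IRQ0 at PC=1 (depth now 1)
Event 20 (EXEC): [IRQ0] PC=1: DEC 1 -> ACC=-21
Event 21 (EXEC): [IRQ0] PC=2: IRET -> resume MAIN at PC=5 (depth now 0)
Event 22 (INT 0): INT 0 arrives: push (MAIN, PC=5), enter IRQ0 at PC=0 (depth now 1)
Event 23 (INT 0): INT 0 arrives: push (IRQ0, PC=0), enter IRQ0 at PC=0 (depth now 2)
Event 24 (EXEC): [IRQ0] PC=0: DEC 4 -> ACC=-25
Event 25 (EXEC): [IRQ0] PC=1: DEC 1 -> ACC=-26
Event 26 (EXEC): [IRQ0] PC=2: IRET -> resume IRQ0 at PC=0 (depth now 1)
Event 27 (EXEC): [IRQ0] PC=0: DEC 4 -> ACC=-30
Event 28 (EXEC): [IRQ0] PC=1: DEC 1 -> ACC=-31
Event 29 (EXEC): [IRQ0] PC=2: IRET -> resume MAIN at PC=5 (depth now 0)
Event 30 (EXEC): [MAIN] PC=5: INC 4 -> ACC=-27
Event 31 (EXEC): [MAIN] PC=6: HALT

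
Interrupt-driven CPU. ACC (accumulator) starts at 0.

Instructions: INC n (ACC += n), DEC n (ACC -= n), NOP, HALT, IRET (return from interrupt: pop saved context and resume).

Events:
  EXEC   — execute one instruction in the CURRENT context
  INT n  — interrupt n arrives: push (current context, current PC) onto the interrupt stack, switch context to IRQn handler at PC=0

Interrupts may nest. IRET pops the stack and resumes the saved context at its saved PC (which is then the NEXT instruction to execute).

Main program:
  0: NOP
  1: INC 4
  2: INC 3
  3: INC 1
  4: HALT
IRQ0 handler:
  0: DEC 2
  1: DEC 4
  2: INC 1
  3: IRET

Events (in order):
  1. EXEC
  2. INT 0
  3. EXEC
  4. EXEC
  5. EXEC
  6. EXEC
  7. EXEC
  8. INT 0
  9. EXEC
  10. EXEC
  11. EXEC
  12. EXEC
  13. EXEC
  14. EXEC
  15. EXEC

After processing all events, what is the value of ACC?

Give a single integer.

Event 1 (EXEC): [MAIN] PC=0: NOP
Event 2 (INT 0): INT 0 arrives: push (MAIN, PC=1), enter IRQ0 at PC=0 (depth now 1)
Event 3 (EXEC): [IRQ0] PC=0: DEC 2 -> ACC=-2
Event 4 (EXEC): [IRQ0] PC=1: DEC 4 -> ACC=-6
Event 5 (EXEC): [IRQ0] PC=2: INC 1 -> ACC=-5
Event 6 (EXEC): [IRQ0] PC=3: IRET -> resume MAIN at PC=1 (depth now 0)
Event 7 (EXEC): [MAIN] PC=1: INC 4 -> ACC=-1
Event 8 (INT 0): INT 0 arrives: push (MAIN, PC=2), enter IRQ0 at PC=0 (depth now 1)
Event 9 (EXEC): [IRQ0] PC=0: DEC 2 -> ACC=-3
Event 10 (EXEC): [IRQ0] PC=1: DEC 4 -> ACC=-7
Event 11 (EXEC): [IRQ0] PC=2: INC 1 -> ACC=-6
Event 12 (EXEC): [IRQ0] PC=3: IRET -> resume MAIN at PC=2 (depth now 0)
Event 13 (EXEC): [MAIN] PC=2: INC 3 -> ACC=-3
Event 14 (EXEC): [MAIN] PC=3: INC 1 -> ACC=-2
Event 15 (EXEC): [MAIN] PC=4: HALT

Answer: -2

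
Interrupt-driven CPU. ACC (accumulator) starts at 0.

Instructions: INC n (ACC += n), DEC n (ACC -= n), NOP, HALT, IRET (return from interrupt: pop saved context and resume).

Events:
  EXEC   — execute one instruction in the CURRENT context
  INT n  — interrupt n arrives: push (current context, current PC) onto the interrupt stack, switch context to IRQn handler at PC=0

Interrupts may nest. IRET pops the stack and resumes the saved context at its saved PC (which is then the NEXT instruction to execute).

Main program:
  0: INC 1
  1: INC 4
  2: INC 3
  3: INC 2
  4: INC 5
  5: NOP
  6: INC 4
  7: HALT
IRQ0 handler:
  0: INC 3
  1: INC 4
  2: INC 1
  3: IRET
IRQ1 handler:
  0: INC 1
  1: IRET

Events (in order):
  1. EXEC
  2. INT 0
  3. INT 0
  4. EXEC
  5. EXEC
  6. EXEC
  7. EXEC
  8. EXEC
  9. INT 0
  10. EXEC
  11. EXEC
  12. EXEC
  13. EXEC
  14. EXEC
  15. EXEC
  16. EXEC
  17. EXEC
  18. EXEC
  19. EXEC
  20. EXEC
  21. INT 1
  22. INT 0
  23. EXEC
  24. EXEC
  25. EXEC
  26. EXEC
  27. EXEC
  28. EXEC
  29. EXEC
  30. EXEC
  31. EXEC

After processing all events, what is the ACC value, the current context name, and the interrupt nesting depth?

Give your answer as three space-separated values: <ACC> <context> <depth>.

Answer: 52 MAIN 0

Derivation:
Event 1 (EXEC): [MAIN] PC=0: INC 1 -> ACC=1
Event 2 (INT 0): INT 0 arrives: push (MAIN, PC=1), enter IRQ0 at PC=0 (depth now 1)
Event 3 (INT 0): INT 0 arrives: push (IRQ0, PC=0), enter IRQ0 at PC=0 (depth now 2)
Event 4 (EXEC): [IRQ0] PC=0: INC 3 -> ACC=4
Event 5 (EXEC): [IRQ0] PC=1: INC 4 -> ACC=8
Event 6 (EXEC): [IRQ0] PC=2: INC 1 -> ACC=9
Event 7 (EXEC): [IRQ0] PC=3: IRET -> resume IRQ0 at PC=0 (depth now 1)
Event 8 (EXEC): [IRQ0] PC=0: INC 3 -> ACC=12
Event 9 (INT 0): INT 0 arrives: push (IRQ0, PC=1), enter IRQ0 at PC=0 (depth now 2)
Event 10 (EXEC): [IRQ0] PC=0: INC 3 -> ACC=15
Event 11 (EXEC): [IRQ0] PC=1: INC 4 -> ACC=19
Event 12 (EXEC): [IRQ0] PC=2: INC 1 -> ACC=20
Event 13 (EXEC): [IRQ0] PC=3: IRET -> resume IRQ0 at PC=1 (depth now 1)
Event 14 (EXEC): [IRQ0] PC=1: INC 4 -> ACC=24
Event 15 (EXEC): [IRQ0] PC=2: INC 1 -> ACC=25
Event 16 (EXEC): [IRQ0] PC=3: IRET -> resume MAIN at PC=1 (depth now 0)
Event 17 (EXEC): [MAIN] PC=1: INC 4 -> ACC=29
Event 18 (EXEC): [MAIN] PC=2: INC 3 -> ACC=32
Event 19 (EXEC): [MAIN] PC=3: INC 2 -> ACC=34
Event 20 (EXEC): [MAIN] PC=4: INC 5 -> ACC=39
Event 21 (INT 1): INT 1 arrives: push (MAIN, PC=5), enter IRQ1 at PC=0 (depth now 1)
Event 22 (INT 0): INT 0 arrives: push (IRQ1, PC=0), enter IRQ0 at PC=0 (depth now 2)
Event 23 (EXEC): [IRQ0] PC=0: INC 3 -> ACC=42
Event 24 (EXEC): [IRQ0] PC=1: INC 4 -> ACC=46
Event 25 (EXEC): [IRQ0] PC=2: INC 1 -> ACC=47
Event 26 (EXEC): [IRQ0] PC=3: IRET -> resume IRQ1 at PC=0 (depth now 1)
Event 27 (EXEC): [IRQ1] PC=0: INC 1 -> ACC=48
Event 28 (EXEC): [IRQ1] PC=1: IRET -> resume MAIN at PC=5 (depth now 0)
Event 29 (EXEC): [MAIN] PC=5: NOP
Event 30 (EXEC): [MAIN] PC=6: INC 4 -> ACC=52
Event 31 (EXEC): [MAIN] PC=7: HALT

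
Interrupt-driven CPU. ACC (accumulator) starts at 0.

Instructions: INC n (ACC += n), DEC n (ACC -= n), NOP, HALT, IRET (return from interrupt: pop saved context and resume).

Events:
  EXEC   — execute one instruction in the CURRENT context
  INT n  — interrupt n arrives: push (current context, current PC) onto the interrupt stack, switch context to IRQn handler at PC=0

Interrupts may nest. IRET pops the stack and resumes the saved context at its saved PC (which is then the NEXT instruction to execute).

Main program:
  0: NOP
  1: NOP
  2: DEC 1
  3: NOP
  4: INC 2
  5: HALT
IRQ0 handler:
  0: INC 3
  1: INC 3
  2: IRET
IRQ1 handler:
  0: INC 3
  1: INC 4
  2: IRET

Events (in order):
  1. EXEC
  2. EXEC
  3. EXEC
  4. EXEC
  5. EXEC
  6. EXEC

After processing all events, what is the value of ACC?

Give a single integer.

Event 1 (EXEC): [MAIN] PC=0: NOP
Event 2 (EXEC): [MAIN] PC=1: NOP
Event 3 (EXEC): [MAIN] PC=2: DEC 1 -> ACC=-1
Event 4 (EXEC): [MAIN] PC=3: NOP
Event 5 (EXEC): [MAIN] PC=4: INC 2 -> ACC=1
Event 6 (EXEC): [MAIN] PC=5: HALT

Answer: 1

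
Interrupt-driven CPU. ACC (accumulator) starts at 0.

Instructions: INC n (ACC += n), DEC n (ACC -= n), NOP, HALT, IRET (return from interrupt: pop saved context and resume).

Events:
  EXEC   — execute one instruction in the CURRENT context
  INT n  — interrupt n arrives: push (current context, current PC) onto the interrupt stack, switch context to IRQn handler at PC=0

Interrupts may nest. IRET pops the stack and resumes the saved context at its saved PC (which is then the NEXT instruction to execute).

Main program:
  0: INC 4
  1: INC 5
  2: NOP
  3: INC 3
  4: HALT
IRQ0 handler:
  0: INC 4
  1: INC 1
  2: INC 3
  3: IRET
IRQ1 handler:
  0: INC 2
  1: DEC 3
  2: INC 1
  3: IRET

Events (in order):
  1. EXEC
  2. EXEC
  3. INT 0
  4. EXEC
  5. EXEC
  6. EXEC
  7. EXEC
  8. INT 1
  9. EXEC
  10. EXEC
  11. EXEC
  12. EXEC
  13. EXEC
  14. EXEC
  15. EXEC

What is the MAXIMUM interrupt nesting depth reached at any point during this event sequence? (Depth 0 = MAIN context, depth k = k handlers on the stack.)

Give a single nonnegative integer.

Event 1 (EXEC): [MAIN] PC=0: INC 4 -> ACC=4 [depth=0]
Event 2 (EXEC): [MAIN] PC=1: INC 5 -> ACC=9 [depth=0]
Event 3 (INT 0): INT 0 arrives: push (MAIN, PC=2), enter IRQ0 at PC=0 (depth now 1) [depth=1]
Event 4 (EXEC): [IRQ0] PC=0: INC 4 -> ACC=13 [depth=1]
Event 5 (EXEC): [IRQ0] PC=1: INC 1 -> ACC=14 [depth=1]
Event 6 (EXEC): [IRQ0] PC=2: INC 3 -> ACC=17 [depth=1]
Event 7 (EXEC): [IRQ0] PC=3: IRET -> resume MAIN at PC=2 (depth now 0) [depth=0]
Event 8 (INT 1): INT 1 arrives: push (MAIN, PC=2), enter IRQ1 at PC=0 (depth now 1) [depth=1]
Event 9 (EXEC): [IRQ1] PC=0: INC 2 -> ACC=19 [depth=1]
Event 10 (EXEC): [IRQ1] PC=1: DEC 3 -> ACC=16 [depth=1]
Event 11 (EXEC): [IRQ1] PC=2: INC 1 -> ACC=17 [depth=1]
Event 12 (EXEC): [IRQ1] PC=3: IRET -> resume MAIN at PC=2 (depth now 0) [depth=0]
Event 13 (EXEC): [MAIN] PC=2: NOP [depth=0]
Event 14 (EXEC): [MAIN] PC=3: INC 3 -> ACC=20 [depth=0]
Event 15 (EXEC): [MAIN] PC=4: HALT [depth=0]
Max depth observed: 1

Answer: 1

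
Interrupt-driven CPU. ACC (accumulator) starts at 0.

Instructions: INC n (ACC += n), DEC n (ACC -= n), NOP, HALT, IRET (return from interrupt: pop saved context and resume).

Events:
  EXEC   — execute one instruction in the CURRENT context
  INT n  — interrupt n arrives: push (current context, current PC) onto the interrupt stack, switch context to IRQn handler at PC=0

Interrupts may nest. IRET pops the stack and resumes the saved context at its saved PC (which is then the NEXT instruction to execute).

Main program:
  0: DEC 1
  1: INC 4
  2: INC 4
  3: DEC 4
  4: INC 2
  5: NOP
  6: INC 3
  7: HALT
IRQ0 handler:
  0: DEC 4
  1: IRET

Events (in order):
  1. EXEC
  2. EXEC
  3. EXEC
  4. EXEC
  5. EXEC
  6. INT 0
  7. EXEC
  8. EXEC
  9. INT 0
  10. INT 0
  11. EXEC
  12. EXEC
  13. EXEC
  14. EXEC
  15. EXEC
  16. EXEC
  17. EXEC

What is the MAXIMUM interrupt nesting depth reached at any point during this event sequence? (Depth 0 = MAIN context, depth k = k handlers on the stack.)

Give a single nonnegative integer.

Answer: 2

Derivation:
Event 1 (EXEC): [MAIN] PC=0: DEC 1 -> ACC=-1 [depth=0]
Event 2 (EXEC): [MAIN] PC=1: INC 4 -> ACC=3 [depth=0]
Event 3 (EXEC): [MAIN] PC=2: INC 4 -> ACC=7 [depth=0]
Event 4 (EXEC): [MAIN] PC=3: DEC 4 -> ACC=3 [depth=0]
Event 5 (EXEC): [MAIN] PC=4: INC 2 -> ACC=5 [depth=0]
Event 6 (INT 0): INT 0 arrives: push (MAIN, PC=5), enter IRQ0 at PC=0 (depth now 1) [depth=1]
Event 7 (EXEC): [IRQ0] PC=0: DEC 4 -> ACC=1 [depth=1]
Event 8 (EXEC): [IRQ0] PC=1: IRET -> resume MAIN at PC=5 (depth now 0) [depth=0]
Event 9 (INT 0): INT 0 arrives: push (MAIN, PC=5), enter IRQ0 at PC=0 (depth now 1) [depth=1]
Event 10 (INT 0): INT 0 arrives: push (IRQ0, PC=0), enter IRQ0 at PC=0 (depth now 2) [depth=2]
Event 11 (EXEC): [IRQ0] PC=0: DEC 4 -> ACC=-3 [depth=2]
Event 12 (EXEC): [IRQ0] PC=1: IRET -> resume IRQ0 at PC=0 (depth now 1) [depth=1]
Event 13 (EXEC): [IRQ0] PC=0: DEC 4 -> ACC=-7 [depth=1]
Event 14 (EXEC): [IRQ0] PC=1: IRET -> resume MAIN at PC=5 (depth now 0) [depth=0]
Event 15 (EXEC): [MAIN] PC=5: NOP [depth=0]
Event 16 (EXEC): [MAIN] PC=6: INC 3 -> ACC=-4 [depth=0]
Event 17 (EXEC): [MAIN] PC=7: HALT [depth=0]
Max depth observed: 2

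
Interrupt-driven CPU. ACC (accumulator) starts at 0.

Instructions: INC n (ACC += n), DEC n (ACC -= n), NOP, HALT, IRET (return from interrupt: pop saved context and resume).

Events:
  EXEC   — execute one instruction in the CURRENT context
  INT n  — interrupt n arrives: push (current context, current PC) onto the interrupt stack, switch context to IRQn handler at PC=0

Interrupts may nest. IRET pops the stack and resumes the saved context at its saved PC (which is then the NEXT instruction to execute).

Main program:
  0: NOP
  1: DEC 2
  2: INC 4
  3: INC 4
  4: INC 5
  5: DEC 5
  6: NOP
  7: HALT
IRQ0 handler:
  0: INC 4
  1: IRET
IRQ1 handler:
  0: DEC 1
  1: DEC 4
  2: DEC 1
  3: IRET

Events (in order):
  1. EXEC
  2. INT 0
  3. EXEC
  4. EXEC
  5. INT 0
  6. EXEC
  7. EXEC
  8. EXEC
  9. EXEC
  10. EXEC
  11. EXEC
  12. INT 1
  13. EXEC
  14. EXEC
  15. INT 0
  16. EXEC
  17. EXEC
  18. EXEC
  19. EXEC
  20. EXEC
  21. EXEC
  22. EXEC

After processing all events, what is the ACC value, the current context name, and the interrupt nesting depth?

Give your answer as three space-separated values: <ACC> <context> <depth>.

Event 1 (EXEC): [MAIN] PC=0: NOP
Event 2 (INT 0): INT 0 arrives: push (MAIN, PC=1), enter IRQ0 at PC=0 (depth now 1)
Event 3 (EXEC): [IRQ0] PC=0: INC 4 -> ACC=4
Event 4 (EXEC): [IRQ0] PC=1: IRET -> resume MAIN at PC=1 (depth now 0)
Event 5 (INT 0): INT 0 arrives: push (MAIN, PC=1), enter IRQ0 at PC=0 (depth now 1)
Event 6 (EXEC): [IRQ0] PC=0: INC 4 -> ACC=8
Event 7 (EXEC): [IRQ0] PC=1: IRET -> resume MAIN at PC=1 (depth now 0)
Event 8 (EXEC): [MAIN] PC=1: DEC 2 -> ACC=6
Event 9 (EXEC): [MAIN] PC=2: INC 4 -> ACC=10
Event 10 (EXEC): [MAIN] PC=3: INC 4 -> ACC=14
Event 11 (EXEC): [MAIN] PC=4: INC 5 -> ACC=19
Event 12 (INT 1): INT 1 arrives: push (MAIN, PC=5), enter IRQ1 at PC=0 (depth now 1)
Event 13 (EXEC): [IRQ1] PC=0: DEC 1 -> ACC=18
Event 14 (EXEC): [IRQ1] PC=1: DEC 4 -> ACC=14
Event 15 (INT 0): INT 0 arrives: push (IRQ1, PC=2), enter IRQ0 at PC=0 (depth now 2)
Event 16 (EXEC): [IRQ0] PC=0: INC 4 -> ACC=18
Event 17 (EXEC): [IRQ0] PC=1: IRET -> resume IRQ1 at PC=2 (depth now 1)
Event 18 (EXEC): [IRQ1] PC=2: DEC 1 -> ACC=17
Event 19 (EXEC): [IRQ1] PC=3: IRET -> resume MAIN at PC=5 (depth now 0)
Event 20 (EXEC): [MAIN] PC=5: DEC 5 -> ACC=12
Event 21 (EXEC): [MAIN] PC=6: NOP
Event 22 (EXEC): [MAIN] PC=7: HALT

Answer: 12 MAIN 0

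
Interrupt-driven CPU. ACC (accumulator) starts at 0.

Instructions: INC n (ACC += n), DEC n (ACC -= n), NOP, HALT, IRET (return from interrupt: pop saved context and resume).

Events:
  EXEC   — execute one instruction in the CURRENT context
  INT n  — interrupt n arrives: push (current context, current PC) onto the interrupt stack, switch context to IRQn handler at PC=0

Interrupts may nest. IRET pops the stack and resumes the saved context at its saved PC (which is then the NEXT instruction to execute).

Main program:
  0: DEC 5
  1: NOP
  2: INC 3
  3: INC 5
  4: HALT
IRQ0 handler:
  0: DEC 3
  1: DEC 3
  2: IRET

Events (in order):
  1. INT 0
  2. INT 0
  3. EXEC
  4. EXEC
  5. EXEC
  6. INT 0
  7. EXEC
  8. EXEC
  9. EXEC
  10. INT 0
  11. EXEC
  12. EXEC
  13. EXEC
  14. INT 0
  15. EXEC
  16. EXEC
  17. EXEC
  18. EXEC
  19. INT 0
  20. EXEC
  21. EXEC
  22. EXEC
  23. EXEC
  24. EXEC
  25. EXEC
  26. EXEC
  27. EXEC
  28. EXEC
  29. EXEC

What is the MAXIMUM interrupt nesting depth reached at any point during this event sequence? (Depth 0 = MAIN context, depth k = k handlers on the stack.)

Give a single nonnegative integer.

Answer: 2

Derivation:
Event 1 (INT 0): INT 0 arrives: push (MAIN, PC=0), enter IRQ0 at PC=0 (depth now 1) [depth=1]
Event 2 (INT 0): INT 0 arrives: push (IRQ0, PC=0), enter IRQ0 at PC=0 (depth now 2) [depth=2]
Event 3 (EXEC): [IRQ0] PC=0: DEC 3 -> ACC=-3 [depth=2]
Event 4 (EXEC): [IRQ0] PC=1: DEC 3 -> ACC=-6 [depth=2]
Event 5 (EXEC): [IRQ0] PC=2: IRET -> resume IRQ0 at PC=0 (depth now 1) [depth=1]
Event 6 (INT 0): INT 0 arrives: push (IRQ0, PC=0), enter IRQ0 at PC=0 (depth now 2) [depth=2]
Event 7 (EXEC): [IRQ0] PC=0: DEC 3 -> ACC=-9 [depth=2]
Event 8 (EXEC): [IRQ0] PC=1: DEC 3 -> ACC=-12 [depth=2]
Event 9 (EXEC): [IRQ0] PC=2: IRET -> resume IRQ0 at PC=0 (depth now 1) [depth=1]
Event 10 (INT 0): INT 0 arrives: push (IRQ0, PC=0), enter IRQ0 at PC=0 (depth now 2) [depth=2]
Event 11 (EXEC): [IRQ0] PC=0: DEC 3 -> ACC=-15 [depth=2]
Event 12 (EXEC): [IRQ0] PC=1: DEC 3 -> ACC=-18 [depth=2]
Event 13 (EXEC): [IRQ0] PC=2: IRET -> resume IRQ0 at PC=0 (depth now 1) [depth=1]
Event 14 (INT 0): INT 0 arrives: push (IRQ0, PC=0), enter IRQ0 at PC=0 (depth now 2) [depth=2]
Event 15 (EXEC): [IRQ0] PC=0: DEC 3 -> ACC=-21 [depth=2]
Event 16 (EXEC): [IRQ0] PC=1: DEC 3 -> ACC=-24 [depth=2]
Event 17 (EXEC): [IRQ0] PC=2: IRET -> resume IRQ0 at PC=0 (depth now 1) [depth=1]
Event 18 (EXEC): [IRQ0] PC=0: DEC 3 -> ACC=-27 [depth=1]
Event 19 (INT 0): INT 0 arrives: push (IRQ0, PC=1), enter IRQ0 at PC=0 (depth now 2) [depth=2]
Event 20 (EXEC): [IRQ0] PC=0: DEC 3 -> ACC=-30 [depth=2]
Event 21 (EXEC): [IRQ0] PC=1: DEC 3 -> ACC=-33 [depth=2]
Event 22 (EXEC): [IRQ0] PC=2: IRET -> resume IRQ0 at PC=1 (depth now 1) [depth=1]
Event 23 (EXEC): [IRQ0] PC=1: DEC 3 -> ACC=-36 [depth=1]
Event 24 (EXEC): [IRQ0] PC=2: IRET -> resume MAIN at PC=0 (depth now 0) [depth=0]
Event 25 (EXEC): [MAIN] PC=0: DEC 5 -> ACC=-41 [depth=0]
Event 26 (EXEC): [MAIN] PC=1: NOP [depth=0]
Event 27 (EXEC): [MAIN] PC=2: INC 3 -> ACC=-38 [depth=0]
Event 28 (EXEC): [MAIN] PC=3: INC 5 -> ACC=-33 [depth=0]
Event 29 (EXEC): [MAIN] PC=4: HALT [depth=0]
Max depth observed: 2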